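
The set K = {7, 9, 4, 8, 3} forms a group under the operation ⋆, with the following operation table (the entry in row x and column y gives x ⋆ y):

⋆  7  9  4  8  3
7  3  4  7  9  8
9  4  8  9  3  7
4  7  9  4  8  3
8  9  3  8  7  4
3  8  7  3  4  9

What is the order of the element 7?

The identity element is 4 (its row matches the header).
7^1 = 7
7^2 = 7 ⋆ 7 = 3
7^3 = 3 ⋆ 7 = 8
7^4 = 8 ⋆ 7 = 9
7^5 = 9 ⋆ 7 = 4
The first power of 7 equal to the identity is 7^5, so ord(7) = 5.
(Structurally, K here is isomorphic to the cyclic group Z_5.)

5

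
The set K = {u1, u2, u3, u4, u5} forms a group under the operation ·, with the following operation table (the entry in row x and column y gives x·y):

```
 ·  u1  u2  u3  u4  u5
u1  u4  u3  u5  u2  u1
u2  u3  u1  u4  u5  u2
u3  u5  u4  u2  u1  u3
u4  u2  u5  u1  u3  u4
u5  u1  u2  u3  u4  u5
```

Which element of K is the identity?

The identity e satisfies e·x = x for all x, so its row in the table reproduces the column headers.
Row u5 reads: u1, u2, u3, u4, u5 — exactly the header order. So u5 is the identity.
(Structurally, K here is isomorphic to the cyclic group Z_5.)

u5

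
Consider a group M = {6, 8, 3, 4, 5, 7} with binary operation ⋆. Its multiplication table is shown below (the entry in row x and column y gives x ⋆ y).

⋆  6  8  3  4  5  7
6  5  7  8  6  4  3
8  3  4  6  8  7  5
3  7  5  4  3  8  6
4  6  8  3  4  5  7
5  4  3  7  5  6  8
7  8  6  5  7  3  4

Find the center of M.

An element z is central iff its row equals its column in the table.
For 3: 3 ⋆ 5 = 8 ≠ 7 = 5 ⋆ 3, so 3 ∉ Z.
Checking each element this way leaves Z(M) = {4}.

{4}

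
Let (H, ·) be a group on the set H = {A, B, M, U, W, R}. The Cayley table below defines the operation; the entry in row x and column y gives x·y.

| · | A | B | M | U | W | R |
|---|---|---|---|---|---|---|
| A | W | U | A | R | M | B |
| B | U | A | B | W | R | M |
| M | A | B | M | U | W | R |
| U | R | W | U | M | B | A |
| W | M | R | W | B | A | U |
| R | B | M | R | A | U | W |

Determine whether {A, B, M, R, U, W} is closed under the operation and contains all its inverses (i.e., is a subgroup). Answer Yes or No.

Yes

{A, B, M, R, U, W} contains the identity M.
Checking products: every product of two elements of {A, B, M, R, U, W} (read from the table) lies in {A, B, M, R, U, W}, so the set is closed.
In a finite group, a nonempty closed subset is a subgroup. So {A, B, M, R, U, W} ≤ H.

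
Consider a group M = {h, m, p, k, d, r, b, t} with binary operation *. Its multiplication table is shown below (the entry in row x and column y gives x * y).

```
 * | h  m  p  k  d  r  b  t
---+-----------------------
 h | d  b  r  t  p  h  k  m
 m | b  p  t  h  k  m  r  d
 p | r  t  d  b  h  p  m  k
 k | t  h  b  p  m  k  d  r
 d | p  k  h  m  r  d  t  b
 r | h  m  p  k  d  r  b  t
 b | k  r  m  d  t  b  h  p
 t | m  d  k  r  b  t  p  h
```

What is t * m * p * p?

t * m = d
d * p = h
h * p = r

r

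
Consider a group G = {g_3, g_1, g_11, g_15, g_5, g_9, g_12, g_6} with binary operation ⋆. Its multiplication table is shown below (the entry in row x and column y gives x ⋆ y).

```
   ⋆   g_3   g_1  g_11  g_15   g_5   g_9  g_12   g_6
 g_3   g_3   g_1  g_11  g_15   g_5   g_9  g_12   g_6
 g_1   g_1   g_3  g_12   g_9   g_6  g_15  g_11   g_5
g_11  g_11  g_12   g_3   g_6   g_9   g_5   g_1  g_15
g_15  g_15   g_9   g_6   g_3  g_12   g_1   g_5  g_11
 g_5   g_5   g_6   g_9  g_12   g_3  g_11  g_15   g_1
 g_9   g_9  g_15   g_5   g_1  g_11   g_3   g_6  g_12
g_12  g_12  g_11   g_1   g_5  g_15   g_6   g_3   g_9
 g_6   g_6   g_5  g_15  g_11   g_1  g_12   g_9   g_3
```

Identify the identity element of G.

g_3

The identity e satisfies e ⋆ x = x for all x, so its row in the table reproduces the column headers.
Row g_3 reads: g_3, g_1, g_11, g_15, g_5, g_9, g_12, g_6 — exactly the header order. So g_3 is the identity.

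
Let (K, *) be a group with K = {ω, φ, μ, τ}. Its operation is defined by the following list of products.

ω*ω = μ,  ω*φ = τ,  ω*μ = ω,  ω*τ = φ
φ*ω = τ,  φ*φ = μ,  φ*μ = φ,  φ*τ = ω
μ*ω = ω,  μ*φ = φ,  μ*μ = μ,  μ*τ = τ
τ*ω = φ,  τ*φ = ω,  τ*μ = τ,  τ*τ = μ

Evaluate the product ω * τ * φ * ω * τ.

φ

ω * τ = φ
φ * φ = μ
μ * ω = ω
ω * τ = φ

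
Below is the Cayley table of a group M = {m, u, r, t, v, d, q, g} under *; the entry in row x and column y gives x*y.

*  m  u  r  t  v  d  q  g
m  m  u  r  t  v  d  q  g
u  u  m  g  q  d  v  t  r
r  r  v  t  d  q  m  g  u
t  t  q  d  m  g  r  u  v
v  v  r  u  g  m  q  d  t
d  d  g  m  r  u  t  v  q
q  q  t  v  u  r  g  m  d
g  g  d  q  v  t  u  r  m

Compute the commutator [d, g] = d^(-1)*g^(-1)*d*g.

t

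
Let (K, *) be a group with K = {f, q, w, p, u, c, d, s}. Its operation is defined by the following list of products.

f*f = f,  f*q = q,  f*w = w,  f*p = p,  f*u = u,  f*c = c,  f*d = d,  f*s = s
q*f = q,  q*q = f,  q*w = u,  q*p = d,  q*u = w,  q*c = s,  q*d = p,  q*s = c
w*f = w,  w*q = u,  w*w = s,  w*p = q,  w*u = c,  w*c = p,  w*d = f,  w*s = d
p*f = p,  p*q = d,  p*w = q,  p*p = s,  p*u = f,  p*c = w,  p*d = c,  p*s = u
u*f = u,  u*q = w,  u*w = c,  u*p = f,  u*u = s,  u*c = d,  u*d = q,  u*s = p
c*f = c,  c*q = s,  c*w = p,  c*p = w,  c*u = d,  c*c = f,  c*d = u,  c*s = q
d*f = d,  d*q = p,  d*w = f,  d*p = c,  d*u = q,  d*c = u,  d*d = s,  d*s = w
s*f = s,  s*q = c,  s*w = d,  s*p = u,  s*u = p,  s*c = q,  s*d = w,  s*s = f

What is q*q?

f

Read row q, column q: q*q = f.
(Structurally, K here is isomorphic to Z_2 x Z_4.)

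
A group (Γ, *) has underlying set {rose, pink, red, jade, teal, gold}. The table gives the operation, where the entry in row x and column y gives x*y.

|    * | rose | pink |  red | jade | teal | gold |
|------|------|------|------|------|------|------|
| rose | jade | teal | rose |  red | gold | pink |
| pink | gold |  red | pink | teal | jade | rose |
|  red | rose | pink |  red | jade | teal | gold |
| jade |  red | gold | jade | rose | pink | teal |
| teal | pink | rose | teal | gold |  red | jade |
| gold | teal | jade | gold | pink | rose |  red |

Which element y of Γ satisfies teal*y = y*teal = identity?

teal

First locate the identity: row red matches the header, so red is the identity.
Scan row teal for red: teal*teal = red. Hence teal^(-1) = teal.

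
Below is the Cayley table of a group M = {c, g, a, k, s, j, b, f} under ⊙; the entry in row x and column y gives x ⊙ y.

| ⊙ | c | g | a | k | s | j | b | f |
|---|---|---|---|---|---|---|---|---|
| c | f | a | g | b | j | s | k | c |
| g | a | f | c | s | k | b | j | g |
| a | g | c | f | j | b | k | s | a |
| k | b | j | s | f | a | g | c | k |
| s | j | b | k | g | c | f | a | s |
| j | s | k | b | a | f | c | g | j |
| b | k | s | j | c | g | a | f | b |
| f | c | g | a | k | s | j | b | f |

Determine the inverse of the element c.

First locate the identity: row f matches the header, so f is the identity.
Scan row c for f: c ⊙ c = f. Hence c^(-1) = c.

c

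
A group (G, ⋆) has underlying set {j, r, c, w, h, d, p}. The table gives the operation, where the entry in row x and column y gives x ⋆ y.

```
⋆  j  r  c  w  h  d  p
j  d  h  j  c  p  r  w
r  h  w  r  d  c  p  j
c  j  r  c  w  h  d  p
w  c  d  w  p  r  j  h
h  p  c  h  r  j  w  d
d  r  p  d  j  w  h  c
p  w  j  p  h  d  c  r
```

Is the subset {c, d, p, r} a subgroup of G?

No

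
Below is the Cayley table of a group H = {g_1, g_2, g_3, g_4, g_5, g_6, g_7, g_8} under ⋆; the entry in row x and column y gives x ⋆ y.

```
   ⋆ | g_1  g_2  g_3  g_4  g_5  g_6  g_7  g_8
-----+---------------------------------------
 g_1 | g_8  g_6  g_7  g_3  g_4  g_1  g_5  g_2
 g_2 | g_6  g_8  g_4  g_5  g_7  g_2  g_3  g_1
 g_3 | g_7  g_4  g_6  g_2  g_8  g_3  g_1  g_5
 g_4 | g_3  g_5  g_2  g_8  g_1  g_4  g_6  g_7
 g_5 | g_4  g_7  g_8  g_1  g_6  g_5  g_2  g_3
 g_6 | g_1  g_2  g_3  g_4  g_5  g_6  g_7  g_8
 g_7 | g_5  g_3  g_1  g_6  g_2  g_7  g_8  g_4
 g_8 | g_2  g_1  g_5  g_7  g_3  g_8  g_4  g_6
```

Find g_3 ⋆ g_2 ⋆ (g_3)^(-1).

The identity is g_6. In row g_3, the entry g_6 sits in column g_3, so g_3^(-1) = g_3.
g_3 ⋆ g_2 = g_4
g_4 ⋆ g_3 = g_2

g_2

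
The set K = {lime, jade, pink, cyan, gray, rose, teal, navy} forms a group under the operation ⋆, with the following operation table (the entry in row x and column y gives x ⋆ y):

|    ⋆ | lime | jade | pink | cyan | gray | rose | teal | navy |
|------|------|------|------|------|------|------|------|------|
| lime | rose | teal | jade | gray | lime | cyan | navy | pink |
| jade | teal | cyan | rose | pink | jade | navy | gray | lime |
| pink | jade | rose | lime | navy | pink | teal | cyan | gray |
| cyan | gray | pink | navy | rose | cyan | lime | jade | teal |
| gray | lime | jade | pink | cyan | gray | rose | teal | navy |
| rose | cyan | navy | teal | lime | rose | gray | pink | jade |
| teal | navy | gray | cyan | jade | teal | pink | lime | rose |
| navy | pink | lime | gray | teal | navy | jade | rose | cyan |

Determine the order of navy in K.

The identity element is gray (its row matches the header).
navy^1 = navy
navy^2 = navy ⋆ navy = cyan
navy^3 = cyan ⋆ navy = teal
navy^4 = teal ⋆ navy = rose
navy^5 = rose ⋆ navy = jade
navy^6 = jade ⋆ navy = lime
navy^7 = lime ⋆ navy = pink
navy^8 = pink ⋆ navy = gray
The first power of navy equal to the identity is navy^8, so ord(navy) = 8.

8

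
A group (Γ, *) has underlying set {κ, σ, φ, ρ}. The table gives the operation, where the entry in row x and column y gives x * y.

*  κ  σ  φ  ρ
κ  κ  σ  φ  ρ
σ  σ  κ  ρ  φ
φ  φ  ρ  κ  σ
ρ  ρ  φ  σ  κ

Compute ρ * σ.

Read row ρ, column σ: ρ * σ = φ.
(Structurally, Γ here is isomorphic to the Klein four-group V_4.)

φ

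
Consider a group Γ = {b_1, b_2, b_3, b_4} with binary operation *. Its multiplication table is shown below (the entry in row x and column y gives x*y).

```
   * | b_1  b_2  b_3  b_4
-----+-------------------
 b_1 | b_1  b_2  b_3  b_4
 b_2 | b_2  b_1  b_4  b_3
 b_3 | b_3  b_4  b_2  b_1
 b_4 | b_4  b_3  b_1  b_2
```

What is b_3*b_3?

Read row b_3, column b_3: b_3*b_3 = b_2.

b_2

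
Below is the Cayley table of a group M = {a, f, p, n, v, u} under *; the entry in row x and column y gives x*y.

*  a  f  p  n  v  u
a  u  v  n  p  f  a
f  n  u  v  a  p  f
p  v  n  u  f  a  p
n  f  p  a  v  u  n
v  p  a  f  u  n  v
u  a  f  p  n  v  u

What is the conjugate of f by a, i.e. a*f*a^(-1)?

p

The identity is u. In row a, the entry u sits in column a, so a^(-1) = a.
a*f = v
v*a = p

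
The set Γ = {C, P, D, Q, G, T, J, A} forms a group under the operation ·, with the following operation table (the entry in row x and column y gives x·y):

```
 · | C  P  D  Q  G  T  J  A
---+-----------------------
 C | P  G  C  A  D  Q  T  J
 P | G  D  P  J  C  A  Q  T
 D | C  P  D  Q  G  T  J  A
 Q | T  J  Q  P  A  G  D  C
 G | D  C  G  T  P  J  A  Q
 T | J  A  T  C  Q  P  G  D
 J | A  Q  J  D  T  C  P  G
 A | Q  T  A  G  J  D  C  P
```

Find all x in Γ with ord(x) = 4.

Identity is D. Compute the order of each non-identity element by repeated multiplication:
  C: C → P → G → D  (order 4)
  P: P → D  (order 2)
  Q: Q → P → J → D  (order 4)
  G: G → P → C → D  (order 4)
  T: T → P → A → D  (order 4)
  J: J → P → Q → D  (order 4)
  A: A → P → T → D  (order 4)
Elements of order 4: {A, C, G, J, Q, T}.

{A, C, G, J, Q, T}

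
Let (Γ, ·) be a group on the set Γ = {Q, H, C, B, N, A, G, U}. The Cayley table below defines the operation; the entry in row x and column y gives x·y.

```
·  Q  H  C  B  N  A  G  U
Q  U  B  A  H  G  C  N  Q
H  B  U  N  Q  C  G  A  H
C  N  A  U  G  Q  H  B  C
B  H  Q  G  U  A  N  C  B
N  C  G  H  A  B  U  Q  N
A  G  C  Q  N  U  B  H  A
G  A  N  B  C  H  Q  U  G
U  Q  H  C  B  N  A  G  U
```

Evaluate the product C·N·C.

A

C·N = Q
Q·C = A
(Structurally, Γ here is isomorphic to the dihedral group D_4.)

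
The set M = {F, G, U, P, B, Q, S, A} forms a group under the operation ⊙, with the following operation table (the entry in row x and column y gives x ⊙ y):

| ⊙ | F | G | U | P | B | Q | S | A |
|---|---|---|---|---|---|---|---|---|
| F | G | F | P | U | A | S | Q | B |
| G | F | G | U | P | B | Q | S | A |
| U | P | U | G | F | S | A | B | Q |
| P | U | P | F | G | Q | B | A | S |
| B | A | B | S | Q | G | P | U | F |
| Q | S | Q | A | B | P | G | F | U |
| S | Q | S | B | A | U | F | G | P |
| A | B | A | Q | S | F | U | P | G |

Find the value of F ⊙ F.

Read row F, column F: F ⊙ F = G.
(Structurally, M here is isomorphic to the elementary abelian group (Z_2)^3.)

G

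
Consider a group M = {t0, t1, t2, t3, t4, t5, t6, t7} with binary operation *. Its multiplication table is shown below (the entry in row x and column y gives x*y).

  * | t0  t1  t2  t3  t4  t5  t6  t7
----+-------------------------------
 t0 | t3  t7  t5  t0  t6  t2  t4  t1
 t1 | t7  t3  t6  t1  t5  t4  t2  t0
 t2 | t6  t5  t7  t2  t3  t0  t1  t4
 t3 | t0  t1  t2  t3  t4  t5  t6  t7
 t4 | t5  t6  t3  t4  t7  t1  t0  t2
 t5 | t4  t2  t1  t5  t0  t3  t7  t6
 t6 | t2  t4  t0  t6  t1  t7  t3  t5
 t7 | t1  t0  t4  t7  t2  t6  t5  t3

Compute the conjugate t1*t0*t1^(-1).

The identity is t3. In row t1, the entry t3 sits in column t1, so t1^(-1) = t1.
t1*t0 = t7
t7*t1 = t0

t0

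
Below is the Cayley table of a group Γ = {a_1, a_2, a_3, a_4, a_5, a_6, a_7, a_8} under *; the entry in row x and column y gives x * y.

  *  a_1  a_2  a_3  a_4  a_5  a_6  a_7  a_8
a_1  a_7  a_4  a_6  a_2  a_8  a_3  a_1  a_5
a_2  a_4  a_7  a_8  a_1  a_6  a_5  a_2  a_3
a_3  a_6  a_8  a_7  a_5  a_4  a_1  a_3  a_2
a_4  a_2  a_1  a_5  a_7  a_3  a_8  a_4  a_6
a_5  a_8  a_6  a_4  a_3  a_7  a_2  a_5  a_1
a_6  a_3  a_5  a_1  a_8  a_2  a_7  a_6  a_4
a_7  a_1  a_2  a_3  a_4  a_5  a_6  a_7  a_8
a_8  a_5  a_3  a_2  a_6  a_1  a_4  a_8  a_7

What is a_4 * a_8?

Read row a_4, column a_8: a_4 * a_8 = a_6.

a_6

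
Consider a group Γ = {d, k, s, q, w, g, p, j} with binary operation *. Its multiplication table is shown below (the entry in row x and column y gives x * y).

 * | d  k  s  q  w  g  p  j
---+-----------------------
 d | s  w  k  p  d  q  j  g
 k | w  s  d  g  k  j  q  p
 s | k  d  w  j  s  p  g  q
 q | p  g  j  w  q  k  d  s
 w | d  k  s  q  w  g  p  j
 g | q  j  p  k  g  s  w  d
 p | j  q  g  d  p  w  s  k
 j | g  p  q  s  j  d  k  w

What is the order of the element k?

4

The identity element is w (its row matches the header).
k^1 = k
k^2 = k * k = s
k^3 = s * k = d
k^4 = d * k = w
The first power of k equal to the identity is k^4, so ord(k) = 4.
(Structurally, Γ here is isomorphic to Z_2 x Z_4.)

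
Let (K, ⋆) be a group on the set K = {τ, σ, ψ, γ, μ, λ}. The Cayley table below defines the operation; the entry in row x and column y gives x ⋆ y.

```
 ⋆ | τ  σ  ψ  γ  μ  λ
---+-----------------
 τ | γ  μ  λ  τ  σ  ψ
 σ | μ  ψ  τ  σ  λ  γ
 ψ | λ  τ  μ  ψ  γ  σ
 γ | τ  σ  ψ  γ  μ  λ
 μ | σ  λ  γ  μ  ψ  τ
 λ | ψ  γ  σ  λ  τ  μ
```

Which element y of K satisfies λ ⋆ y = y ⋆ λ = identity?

First locate the identity: row γ matches the header, so γ is the identity.
Scan row λ for γ: λ ⋆ σ = γ. Hence λ^(-1) = σ.
(Structurally, K here is isomorphic to the cyclic group Z_6.)

σ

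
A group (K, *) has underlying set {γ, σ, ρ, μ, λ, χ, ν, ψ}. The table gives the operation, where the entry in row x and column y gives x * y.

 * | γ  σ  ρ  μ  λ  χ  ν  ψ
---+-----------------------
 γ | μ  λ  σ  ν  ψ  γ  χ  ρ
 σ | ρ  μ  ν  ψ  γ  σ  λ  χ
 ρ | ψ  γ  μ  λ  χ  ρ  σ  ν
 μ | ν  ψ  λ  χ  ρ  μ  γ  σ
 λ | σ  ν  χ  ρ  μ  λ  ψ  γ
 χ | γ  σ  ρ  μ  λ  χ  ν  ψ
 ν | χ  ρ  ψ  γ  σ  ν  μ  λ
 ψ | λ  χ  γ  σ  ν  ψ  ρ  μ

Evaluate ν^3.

γ

ν^1 = ν
ν^2 = ν * ν = μ
ν^3 = μ * ν = γ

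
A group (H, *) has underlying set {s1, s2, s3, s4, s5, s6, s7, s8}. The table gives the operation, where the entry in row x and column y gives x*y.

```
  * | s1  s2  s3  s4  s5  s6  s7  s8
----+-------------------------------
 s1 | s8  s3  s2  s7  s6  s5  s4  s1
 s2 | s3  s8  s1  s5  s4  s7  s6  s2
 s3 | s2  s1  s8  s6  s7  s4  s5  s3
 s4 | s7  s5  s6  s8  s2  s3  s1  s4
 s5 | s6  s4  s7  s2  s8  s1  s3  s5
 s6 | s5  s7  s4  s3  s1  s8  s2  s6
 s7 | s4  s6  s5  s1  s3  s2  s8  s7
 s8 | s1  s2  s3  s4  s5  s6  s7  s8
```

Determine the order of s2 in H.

2

The identity element is s8 (its row matches the header).
s2^1 = s2
s2^2 = s2*s2 = s8
The first power of s2 equal to the identity is s2^2, so ord(s2) = 2.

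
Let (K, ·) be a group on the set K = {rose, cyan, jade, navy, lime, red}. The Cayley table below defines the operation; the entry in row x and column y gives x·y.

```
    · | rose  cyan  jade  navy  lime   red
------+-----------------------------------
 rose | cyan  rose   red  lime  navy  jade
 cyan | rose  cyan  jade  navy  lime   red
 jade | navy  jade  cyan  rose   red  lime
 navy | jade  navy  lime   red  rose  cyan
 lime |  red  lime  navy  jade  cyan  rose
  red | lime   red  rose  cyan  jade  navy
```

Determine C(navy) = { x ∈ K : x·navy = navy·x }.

Compare row navy with column navy entry by entry.
red·navy = cyan = navy·red, so red commutes with navy.
jade·navy = rose but navy·jade = lime, so jade does not.
Collecting the elements that commute with navy: C(navy) = {cyan, navy, red}.

{cyan, navy, red}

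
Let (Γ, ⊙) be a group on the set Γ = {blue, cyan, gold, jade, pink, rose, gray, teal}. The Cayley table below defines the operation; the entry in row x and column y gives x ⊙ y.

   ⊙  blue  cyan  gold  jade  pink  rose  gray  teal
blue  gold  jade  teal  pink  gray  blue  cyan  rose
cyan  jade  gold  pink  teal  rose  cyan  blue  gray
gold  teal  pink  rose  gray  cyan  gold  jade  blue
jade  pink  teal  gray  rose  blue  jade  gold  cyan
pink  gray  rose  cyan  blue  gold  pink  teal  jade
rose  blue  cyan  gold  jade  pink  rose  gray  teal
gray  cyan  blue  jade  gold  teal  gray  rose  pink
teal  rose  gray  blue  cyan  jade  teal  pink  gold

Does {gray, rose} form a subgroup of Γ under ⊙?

{gray, rose} contains the identity rose.
Checking products: every product of two elements of {gray, rose} (read from the table) lies in {gray, rose}, so the set is closed.
In a finite group, a nonempty closed subset is a subgroup. So {gray, rose} ≤ Γ.

Yes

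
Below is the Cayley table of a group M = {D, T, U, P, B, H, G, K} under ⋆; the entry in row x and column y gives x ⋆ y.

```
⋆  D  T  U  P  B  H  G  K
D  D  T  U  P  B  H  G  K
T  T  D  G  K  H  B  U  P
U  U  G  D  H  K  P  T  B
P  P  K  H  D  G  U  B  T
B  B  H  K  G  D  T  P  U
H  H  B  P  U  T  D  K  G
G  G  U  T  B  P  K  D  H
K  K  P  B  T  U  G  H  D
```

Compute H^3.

H

H^1 = H
H^2 = H ⋆ H = D
H^3 = D ⋆ H = H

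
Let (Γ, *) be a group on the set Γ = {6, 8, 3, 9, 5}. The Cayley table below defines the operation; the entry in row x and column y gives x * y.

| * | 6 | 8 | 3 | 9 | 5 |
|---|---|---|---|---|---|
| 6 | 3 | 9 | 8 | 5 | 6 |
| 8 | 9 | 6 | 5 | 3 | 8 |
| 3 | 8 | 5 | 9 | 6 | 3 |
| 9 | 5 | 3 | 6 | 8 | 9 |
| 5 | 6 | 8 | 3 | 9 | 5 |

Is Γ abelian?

Yes

Check whether the table is symmetric across its main diagonal.
Every entry (row x, col y) equals the entry (row y, col x), so Γ is abelian.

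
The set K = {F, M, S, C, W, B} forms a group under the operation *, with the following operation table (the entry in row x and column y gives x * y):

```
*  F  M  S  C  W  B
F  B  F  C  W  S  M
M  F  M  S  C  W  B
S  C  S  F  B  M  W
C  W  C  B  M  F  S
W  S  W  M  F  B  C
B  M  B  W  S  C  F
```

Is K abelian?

Yes

Check whether the table is symmetric across its main diagonal.
Every entry (row x, col y) equals the entry (row y, col x), so K is abelian.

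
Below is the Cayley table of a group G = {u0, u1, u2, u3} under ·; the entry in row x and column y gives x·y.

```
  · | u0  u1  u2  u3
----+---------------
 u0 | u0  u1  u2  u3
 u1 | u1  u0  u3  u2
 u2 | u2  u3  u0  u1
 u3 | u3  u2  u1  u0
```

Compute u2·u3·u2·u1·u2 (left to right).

u2·u3 = u1
u1·u2 = u3
u3·u1 = u2
u2·u2 = u0

u0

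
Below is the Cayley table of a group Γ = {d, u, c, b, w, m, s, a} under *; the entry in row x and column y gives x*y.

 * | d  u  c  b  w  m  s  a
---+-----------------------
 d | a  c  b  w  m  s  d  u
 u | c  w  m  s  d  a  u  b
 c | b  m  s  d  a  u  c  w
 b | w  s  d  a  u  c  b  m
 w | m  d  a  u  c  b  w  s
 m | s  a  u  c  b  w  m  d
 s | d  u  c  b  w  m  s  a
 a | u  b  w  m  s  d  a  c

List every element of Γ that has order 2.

Identity is s. Compute the order of each non-identity element by repeated multiplication:
  d: d → a → u → c → b → w → m → s  (order 8)
  u: u → w → d → c → m → a → b → s  (order 8)
  c: c → s  (order 2)
  b: b → a → m → c → d → w → u → s  (order 8)
  w: w → c → a → s  (order 4)
  m: m → w → b → c → u → a → d → s  (order 8)
  a: a → c → w → s  (order 4)
Elements of order 2: {c}.

{c}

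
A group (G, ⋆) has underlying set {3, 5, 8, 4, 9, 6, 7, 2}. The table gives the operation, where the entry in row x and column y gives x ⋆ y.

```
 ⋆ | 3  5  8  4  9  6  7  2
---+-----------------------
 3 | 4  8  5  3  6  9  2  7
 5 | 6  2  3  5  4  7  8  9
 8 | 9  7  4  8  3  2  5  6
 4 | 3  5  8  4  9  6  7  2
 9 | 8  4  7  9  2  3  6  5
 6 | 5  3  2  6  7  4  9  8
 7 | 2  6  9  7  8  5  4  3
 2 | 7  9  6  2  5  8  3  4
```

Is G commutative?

9 ⋆ 3 = 8 but 3 ⋆ 9 = 6.
Since 9 and 3 do not commute, G is not abelian.

No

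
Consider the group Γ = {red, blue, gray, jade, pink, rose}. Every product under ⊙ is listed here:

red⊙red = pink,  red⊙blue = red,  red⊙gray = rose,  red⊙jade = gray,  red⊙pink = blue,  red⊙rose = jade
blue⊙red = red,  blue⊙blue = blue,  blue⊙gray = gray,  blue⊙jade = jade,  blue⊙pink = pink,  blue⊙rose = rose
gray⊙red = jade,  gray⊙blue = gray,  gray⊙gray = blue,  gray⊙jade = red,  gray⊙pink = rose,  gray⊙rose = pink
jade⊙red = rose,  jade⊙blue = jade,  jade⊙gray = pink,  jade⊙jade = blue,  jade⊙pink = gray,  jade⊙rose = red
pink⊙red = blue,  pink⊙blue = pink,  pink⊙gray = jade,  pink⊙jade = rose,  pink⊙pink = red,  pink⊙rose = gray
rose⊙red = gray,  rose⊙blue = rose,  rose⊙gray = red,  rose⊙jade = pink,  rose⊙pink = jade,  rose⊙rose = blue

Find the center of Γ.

{blue}

An element z is central iff its row equals its column in the table.
For red: red ⊙ jade = gray ≠ rose = jade ⊙ red, so red ∉ Z.
Checking each element this way leaves Z(Γ) = {blue}.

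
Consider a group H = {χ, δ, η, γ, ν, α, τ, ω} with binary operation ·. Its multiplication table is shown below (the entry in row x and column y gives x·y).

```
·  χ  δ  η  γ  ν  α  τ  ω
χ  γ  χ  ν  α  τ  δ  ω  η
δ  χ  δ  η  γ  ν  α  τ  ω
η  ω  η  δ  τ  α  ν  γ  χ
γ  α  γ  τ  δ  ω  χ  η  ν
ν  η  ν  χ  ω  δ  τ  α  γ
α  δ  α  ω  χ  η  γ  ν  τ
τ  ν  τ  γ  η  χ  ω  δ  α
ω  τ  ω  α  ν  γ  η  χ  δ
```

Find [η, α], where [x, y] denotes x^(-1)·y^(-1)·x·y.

Identity is δ; from the table η^(-1) = η and α^(-1) = χ.
η·χ = ω
ω·η = α
α·α = γ

γ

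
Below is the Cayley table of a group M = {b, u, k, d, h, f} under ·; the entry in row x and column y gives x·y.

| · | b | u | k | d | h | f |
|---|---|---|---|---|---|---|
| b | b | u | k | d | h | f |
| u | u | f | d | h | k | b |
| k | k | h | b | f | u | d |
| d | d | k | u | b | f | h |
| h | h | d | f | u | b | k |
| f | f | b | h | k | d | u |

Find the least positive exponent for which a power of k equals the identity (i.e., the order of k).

The identity element is b (its row matches the header).
k^1 = k
k^2 = k·k = b
The first power of k equal to the identity is k^2, so ord(k) = 2.

2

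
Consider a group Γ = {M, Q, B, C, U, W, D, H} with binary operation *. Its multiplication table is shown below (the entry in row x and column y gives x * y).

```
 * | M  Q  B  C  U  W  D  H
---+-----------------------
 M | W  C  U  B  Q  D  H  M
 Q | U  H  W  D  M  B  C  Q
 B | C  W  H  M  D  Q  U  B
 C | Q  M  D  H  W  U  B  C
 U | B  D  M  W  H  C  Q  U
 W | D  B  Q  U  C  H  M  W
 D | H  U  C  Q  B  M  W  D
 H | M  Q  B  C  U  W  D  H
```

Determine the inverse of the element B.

B

First locate the identity: row H matches the header, so H is the identity.
Scan row B for H: B * B = H. Hence B^(-1) = B.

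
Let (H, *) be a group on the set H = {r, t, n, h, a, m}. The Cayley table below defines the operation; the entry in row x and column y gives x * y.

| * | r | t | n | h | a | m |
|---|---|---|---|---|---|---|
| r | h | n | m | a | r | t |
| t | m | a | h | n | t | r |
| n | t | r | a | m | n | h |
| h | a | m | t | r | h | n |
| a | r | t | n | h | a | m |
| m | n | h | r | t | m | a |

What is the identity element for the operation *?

The identity e satisfies e * x = x for all x, so its row in the table reproduces the column headers.
Row a reads: r, t, n, h, a, m — exactly the header order. So a is the identity.

a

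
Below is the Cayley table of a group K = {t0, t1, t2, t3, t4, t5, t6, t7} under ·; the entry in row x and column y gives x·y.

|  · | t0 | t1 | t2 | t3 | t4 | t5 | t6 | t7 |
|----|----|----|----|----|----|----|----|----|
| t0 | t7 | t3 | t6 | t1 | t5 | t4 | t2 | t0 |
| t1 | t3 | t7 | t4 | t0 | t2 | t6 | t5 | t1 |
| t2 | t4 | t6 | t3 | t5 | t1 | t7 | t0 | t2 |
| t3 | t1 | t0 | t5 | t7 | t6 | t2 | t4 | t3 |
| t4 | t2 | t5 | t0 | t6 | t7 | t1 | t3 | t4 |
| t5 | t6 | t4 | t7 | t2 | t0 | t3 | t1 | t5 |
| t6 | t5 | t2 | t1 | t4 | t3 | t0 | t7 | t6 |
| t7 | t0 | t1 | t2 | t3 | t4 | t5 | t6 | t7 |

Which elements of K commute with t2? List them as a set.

Compare row t2 with column t2 entry by entry.
t3·t2 = t5 = t2·t3, so t3 commutes with t2.
t1·t2 = t4 but t2·t1 = t6, so t1 does not.
Collecting the elements that commute with t2: C(t2) = {t2, t3, t5, t7}.
(Structurally, K here is isomorphic to the dihedral group D_4.)

{t2, t3, t5, t7}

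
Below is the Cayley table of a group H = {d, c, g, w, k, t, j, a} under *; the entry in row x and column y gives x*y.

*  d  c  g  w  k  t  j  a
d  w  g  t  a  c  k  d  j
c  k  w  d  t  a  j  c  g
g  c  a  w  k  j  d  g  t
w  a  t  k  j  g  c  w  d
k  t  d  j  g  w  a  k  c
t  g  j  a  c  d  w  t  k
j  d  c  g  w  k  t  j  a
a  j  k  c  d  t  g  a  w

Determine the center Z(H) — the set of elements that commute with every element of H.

{j, w}

An element z is central iff its row equals its column in the table.
For t: t*d = g ≠ k = d*t, so t ∉ Z.
Checking each element this way leaves Z(H) = {j, w}.
(Structurally, H here is isomorphic to the quaternion group Q_8.)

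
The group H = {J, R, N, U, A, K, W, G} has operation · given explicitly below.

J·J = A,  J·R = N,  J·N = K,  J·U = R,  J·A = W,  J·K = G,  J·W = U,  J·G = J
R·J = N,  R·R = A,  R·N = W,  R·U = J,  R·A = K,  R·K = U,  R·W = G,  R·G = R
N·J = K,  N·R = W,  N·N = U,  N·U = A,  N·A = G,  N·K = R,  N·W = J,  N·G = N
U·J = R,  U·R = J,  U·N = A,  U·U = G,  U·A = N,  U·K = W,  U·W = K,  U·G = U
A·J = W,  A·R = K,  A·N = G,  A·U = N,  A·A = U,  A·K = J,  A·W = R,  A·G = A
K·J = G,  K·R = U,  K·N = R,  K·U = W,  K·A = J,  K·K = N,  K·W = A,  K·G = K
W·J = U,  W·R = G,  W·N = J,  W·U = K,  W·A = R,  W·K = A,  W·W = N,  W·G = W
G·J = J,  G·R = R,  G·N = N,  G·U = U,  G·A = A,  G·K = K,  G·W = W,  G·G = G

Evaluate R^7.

R^1 = R
R^2 = R·R = A
R^3 = A·R = K
R^4 = K·R = U
R^5 = U·R = J
R^6 = J·R = N
R^7 = N·R = W

W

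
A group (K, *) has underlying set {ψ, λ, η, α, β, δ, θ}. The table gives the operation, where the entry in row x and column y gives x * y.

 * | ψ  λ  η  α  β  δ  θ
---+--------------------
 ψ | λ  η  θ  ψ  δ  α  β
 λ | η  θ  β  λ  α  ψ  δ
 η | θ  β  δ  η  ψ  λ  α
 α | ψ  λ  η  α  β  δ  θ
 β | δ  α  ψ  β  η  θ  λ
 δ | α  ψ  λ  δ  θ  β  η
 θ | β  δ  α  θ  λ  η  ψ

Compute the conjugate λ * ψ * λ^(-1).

The identity is α. In row λ, the entry α sits in column β, so λ^(-1) = β.
λ * ψ = η
η * β = ψ
(Structurally, K here is isomorphic to the cyclic group Z_7.)

ψ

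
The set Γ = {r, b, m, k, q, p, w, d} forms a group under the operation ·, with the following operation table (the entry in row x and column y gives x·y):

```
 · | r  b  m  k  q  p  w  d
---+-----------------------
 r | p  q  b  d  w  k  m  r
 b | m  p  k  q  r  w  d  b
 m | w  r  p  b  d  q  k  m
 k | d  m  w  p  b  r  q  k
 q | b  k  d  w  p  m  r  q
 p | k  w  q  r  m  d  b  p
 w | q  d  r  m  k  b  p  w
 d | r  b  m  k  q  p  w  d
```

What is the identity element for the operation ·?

The identity e satisfies e·x = x for all x, so its row in the table reproduces the column headers.
Row d reads: r, b, m, k, q, p, w, d — exactly the header order. So d is the identity.
(Structurally, Γ here is isomorphic to the quaternion group Q_8.)

d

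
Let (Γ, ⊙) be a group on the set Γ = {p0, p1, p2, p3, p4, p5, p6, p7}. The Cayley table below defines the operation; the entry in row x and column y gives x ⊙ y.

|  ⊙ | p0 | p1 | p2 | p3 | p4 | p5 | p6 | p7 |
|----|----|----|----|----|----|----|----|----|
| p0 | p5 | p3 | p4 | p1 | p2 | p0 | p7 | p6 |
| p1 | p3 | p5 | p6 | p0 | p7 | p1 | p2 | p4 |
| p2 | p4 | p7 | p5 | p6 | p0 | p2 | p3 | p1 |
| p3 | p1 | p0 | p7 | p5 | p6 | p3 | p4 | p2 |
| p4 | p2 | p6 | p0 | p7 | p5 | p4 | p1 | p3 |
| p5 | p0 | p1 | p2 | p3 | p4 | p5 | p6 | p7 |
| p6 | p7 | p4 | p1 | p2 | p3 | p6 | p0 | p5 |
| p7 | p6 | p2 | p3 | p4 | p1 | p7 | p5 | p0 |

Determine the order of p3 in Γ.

The identity element is p5 (its row matches the header).
p3^1 = p3
p3^2 = p3 ⊙ p3 = p5
The first power of p3 equal to the identity is p3^2, so ord(p3) = 2.

2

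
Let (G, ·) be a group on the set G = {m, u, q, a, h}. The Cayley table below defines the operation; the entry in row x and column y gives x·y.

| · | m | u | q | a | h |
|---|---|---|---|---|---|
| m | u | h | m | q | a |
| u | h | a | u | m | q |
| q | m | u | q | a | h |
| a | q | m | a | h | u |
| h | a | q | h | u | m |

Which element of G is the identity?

The identity e satisfies e·x = x for all x, so its row in the table reproduces the column headers.
Row q reads: m, u, q, a, h — exactly the header order. So q is the identity.
(Structurally, G here is isomorphic to the cyclic group Z_5.)

q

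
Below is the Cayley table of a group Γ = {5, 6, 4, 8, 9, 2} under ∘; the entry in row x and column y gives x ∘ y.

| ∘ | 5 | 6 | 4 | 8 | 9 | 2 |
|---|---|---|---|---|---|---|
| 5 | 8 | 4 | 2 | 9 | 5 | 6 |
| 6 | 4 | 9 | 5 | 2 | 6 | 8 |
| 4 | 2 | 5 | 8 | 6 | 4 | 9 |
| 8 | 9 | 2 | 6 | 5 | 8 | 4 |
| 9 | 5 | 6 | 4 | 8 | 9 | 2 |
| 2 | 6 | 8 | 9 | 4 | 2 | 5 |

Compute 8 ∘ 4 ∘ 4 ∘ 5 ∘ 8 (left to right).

8 ∘ 4 = 6
6 ∘ 4 = 5
5 ∘ 5 = 8
8 ∘ 8 = 5

5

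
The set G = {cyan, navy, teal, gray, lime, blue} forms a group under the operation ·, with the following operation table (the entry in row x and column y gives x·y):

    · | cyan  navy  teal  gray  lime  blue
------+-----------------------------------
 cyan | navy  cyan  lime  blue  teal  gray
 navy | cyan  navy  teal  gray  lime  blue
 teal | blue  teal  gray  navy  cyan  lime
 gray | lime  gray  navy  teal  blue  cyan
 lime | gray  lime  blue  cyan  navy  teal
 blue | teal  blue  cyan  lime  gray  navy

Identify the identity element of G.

navy

The identity e satisfies e·x = x for all x, so its row in the table reproduces the column headers.
Row navy reads: cyan, navy, teal, gray, lime, blue — exactly the header order. So navy is the identity.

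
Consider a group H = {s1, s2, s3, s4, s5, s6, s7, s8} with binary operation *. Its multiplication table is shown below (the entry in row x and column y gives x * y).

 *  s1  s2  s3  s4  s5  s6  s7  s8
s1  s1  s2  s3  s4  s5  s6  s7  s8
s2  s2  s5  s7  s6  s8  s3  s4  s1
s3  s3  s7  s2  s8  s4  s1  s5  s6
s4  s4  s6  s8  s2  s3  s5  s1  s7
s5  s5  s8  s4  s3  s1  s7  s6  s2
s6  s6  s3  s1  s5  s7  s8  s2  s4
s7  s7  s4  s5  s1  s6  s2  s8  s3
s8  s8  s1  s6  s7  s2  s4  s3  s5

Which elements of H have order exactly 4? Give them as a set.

Identity is s1. Compute the order of each non-identity element by repeated multiplication:
  s2: s2 → s5 → s8 → s1  (order 4)
  s3: s3 → s2 → s7 → s5 → s4 → s8 → s6 → s1  (order 8)
  s4: s4 → s2 → s6 → s5 → s3 → s8 → s7 → s1  (order 8)
  s5: s5 → s1  (order 2)
  s6: s6 → s8 → s4 → s5 → s7 → s2 → s3 → s1  (order 8)
  s7: s7 → s8 → s3 → s5 → s6 → s2 → s4 → s1  (order 8)
  s8: s8 → s5 → s2 → s1  (order 4)
Elements of order 4: {s2, s8}.

{s2, s8}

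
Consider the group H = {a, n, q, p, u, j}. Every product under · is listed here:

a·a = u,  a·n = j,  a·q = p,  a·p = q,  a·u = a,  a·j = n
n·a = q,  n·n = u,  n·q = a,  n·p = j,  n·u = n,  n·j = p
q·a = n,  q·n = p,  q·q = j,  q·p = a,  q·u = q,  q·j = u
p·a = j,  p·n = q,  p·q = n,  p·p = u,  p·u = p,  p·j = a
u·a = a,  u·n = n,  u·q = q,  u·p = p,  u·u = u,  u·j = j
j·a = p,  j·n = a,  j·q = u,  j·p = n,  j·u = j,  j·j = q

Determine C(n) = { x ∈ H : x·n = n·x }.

Compare row n with column n entry by entry.
j·n = a but n·j = p, so j does not.
Collecting the elements that commute with n: C(n) = {n, u}.

{n, u}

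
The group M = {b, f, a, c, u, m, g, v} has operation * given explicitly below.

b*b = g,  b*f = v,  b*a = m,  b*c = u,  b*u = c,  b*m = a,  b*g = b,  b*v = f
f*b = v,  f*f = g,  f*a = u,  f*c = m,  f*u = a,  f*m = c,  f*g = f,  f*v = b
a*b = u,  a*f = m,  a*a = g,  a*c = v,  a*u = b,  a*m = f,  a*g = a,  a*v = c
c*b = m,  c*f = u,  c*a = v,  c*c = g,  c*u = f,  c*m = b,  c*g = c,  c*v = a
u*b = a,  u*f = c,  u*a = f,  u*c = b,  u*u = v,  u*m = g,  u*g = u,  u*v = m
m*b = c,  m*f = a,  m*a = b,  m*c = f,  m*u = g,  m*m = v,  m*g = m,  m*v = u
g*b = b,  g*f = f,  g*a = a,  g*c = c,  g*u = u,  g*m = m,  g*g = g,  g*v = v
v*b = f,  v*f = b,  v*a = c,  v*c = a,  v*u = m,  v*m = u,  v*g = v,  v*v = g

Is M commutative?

No

m * b = c but b * m = a.
Since m and b do not commute, M is not abelian.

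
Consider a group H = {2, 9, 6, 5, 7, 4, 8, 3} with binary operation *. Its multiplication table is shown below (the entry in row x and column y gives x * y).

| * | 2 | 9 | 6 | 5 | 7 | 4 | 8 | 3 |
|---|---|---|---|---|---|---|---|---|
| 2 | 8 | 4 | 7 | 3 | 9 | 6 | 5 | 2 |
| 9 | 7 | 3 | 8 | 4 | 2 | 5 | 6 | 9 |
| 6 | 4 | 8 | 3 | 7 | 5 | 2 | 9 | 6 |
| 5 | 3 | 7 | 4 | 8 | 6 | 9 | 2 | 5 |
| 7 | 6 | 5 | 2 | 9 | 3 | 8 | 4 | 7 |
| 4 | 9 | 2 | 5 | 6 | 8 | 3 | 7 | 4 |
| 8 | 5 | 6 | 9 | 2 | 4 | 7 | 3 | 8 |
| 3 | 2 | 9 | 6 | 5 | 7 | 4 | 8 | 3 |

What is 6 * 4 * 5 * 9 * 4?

5

6 * 4 = 2
2 * 5 = 3
3 * 9 = 9
9 * 4 = 5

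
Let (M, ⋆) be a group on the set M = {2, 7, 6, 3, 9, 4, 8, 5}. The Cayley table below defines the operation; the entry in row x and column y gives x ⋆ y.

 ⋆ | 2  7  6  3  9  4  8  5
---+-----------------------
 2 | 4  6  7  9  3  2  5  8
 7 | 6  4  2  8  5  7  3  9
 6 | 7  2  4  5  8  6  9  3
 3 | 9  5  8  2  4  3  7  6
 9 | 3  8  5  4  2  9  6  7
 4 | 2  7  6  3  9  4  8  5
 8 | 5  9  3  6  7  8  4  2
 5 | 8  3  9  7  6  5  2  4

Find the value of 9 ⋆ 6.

5

Read row 9, column 6: 9 ⋆ 6 = 5.
(Structurally, M here is isomorphic to the dihedral group D_4.)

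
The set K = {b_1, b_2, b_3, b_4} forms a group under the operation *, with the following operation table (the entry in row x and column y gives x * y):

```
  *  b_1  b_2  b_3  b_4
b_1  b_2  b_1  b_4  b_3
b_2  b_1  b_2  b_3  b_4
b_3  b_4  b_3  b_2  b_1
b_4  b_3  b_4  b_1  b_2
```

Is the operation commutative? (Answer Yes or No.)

Yes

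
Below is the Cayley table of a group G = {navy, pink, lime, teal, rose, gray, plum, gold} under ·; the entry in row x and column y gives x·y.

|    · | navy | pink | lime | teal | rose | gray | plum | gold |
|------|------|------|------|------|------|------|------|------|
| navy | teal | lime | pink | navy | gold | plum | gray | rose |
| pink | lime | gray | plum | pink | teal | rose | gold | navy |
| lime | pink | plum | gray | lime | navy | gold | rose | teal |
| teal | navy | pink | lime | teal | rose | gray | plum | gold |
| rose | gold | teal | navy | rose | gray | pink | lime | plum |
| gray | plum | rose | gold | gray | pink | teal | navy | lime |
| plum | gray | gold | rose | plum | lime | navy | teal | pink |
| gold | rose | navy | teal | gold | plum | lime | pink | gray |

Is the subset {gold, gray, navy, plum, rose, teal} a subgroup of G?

rose·gray = pink, which is not in {gold, gray, navy, plum, rose, teal}.
The subset is not closed under ·, so it is not a subgroup.
(Structurally, G here is isomorphic to Z_2 x Z_4.)

No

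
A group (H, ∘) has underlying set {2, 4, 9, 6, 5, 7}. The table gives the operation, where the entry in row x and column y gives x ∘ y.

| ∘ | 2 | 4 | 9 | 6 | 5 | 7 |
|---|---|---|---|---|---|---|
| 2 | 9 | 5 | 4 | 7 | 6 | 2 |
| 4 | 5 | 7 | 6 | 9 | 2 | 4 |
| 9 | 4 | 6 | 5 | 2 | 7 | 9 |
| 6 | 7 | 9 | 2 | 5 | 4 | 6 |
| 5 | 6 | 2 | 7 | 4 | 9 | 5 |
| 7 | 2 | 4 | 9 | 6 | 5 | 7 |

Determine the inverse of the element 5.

First locate the identity: row 7 matches the header, so 7 is the identity.
Scan row 5 for 7: 5 ∘ 9 = 7. Hence 5^(-1) = 9.

9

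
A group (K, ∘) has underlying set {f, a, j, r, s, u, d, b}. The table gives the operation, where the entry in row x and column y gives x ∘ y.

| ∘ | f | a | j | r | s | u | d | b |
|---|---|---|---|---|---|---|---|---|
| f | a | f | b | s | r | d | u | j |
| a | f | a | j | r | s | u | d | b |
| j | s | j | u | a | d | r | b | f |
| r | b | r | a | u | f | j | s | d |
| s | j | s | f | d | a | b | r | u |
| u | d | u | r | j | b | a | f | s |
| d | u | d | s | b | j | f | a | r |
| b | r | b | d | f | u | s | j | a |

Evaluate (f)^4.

f^1 = f
f^2 = f ∘ f = a
f^3 = a ∘ f = f
f^4 = f ∘ f = a

a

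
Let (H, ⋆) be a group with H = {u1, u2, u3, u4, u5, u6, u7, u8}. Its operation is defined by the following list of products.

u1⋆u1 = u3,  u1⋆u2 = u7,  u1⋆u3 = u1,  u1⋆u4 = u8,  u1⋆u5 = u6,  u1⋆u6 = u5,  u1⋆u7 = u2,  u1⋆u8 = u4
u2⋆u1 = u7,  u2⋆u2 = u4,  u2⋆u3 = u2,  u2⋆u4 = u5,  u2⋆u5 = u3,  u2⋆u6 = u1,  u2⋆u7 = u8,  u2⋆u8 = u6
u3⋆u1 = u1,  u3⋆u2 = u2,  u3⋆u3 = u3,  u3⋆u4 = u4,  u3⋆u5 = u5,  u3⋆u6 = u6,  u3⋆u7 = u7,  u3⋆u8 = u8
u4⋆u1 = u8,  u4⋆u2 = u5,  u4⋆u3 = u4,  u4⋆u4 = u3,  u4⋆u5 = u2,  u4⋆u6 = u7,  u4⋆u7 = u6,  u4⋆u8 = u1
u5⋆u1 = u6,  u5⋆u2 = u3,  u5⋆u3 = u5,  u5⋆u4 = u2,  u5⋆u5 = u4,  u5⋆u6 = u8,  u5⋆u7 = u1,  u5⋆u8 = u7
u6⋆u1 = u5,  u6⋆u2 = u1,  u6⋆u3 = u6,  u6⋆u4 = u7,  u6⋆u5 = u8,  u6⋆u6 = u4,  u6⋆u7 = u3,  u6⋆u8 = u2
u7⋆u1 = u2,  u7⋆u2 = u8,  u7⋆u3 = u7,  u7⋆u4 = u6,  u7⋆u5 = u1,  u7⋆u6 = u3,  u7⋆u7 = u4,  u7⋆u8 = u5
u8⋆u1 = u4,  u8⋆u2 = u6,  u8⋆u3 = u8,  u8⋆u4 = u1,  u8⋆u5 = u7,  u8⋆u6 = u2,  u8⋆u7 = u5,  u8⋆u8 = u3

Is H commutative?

Check whether the table is symmetric across its main diagonal.
Every entry (row x, col y) equals the entry (row y, col x), so H is abelian.

Yes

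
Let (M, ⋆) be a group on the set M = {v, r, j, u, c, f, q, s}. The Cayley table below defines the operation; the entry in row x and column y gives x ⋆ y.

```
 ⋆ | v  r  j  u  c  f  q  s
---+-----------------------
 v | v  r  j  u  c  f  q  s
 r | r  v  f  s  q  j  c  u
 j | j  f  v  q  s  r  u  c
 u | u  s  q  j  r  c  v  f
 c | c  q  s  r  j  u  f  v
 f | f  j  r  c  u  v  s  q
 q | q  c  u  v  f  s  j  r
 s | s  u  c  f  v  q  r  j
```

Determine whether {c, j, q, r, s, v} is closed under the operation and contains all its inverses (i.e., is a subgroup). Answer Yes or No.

s ⋆ r = u, which is not in {c, j, q, r, s, v}.
The subset is not closed under ⋆, so it is not a subgroup.

No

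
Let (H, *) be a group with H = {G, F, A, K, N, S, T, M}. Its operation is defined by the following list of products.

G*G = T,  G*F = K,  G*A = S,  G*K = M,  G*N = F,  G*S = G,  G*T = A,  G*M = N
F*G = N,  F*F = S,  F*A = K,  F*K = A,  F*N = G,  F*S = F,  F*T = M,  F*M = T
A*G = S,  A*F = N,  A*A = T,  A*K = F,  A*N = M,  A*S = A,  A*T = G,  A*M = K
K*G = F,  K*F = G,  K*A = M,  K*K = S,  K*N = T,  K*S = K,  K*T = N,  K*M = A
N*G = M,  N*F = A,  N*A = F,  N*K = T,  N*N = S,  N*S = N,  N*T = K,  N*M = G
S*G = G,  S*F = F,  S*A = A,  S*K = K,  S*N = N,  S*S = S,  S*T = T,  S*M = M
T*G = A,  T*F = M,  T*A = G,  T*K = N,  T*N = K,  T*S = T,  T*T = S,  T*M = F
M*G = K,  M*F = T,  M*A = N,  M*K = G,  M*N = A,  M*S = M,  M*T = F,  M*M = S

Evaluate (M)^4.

S

M^1 = M
M^2 = M * M = S
M^3 = S * M = M
M^4 = M * M = S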